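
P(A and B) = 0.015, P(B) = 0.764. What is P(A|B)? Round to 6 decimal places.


P(A|B) = P(A and B) / P(B) = 0.015 / 0.764 = 15/764 ≈ 0.01963351

0.019634


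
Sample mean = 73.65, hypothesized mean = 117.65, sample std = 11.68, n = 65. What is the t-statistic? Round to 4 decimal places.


t = (xbar - mu0) / (s/sqrt(n))
xbar - mu0 = 73.65 - 117.65 = -44
sqrt(65) ≈ 8.06225775
s/sqrt(n) = 11.68 / 8.06225775 ≈ 1.44872570
t = -44 / 1.44872570 ≈ -30.371519

-30.3715


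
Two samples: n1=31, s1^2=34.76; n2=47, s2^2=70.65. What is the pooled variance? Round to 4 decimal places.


sp^2 = ((n1-1)*s1^2 + (n2-1)*s2^2)/(n1+n2-2)
(n1-1)*s1^2 = 30 * 34.76 = 1042.8
(n2-1)*s2^2 = 46 * 70.65 = 3249.9
numerator = 1042.8 + 3249.9 = 4292.7
n1+n2-2 = 76
sp^2 = 4292.7 / 76 = 42927/760 ≈ 56.482895

56.4829


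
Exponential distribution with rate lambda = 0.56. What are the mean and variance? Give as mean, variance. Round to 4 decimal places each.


mean = 1/lam, var = 1/lam^2
mean = 1 / 0.56 = 25/14 ≈ 1.785714
lam^2 = 0.56^2 = 0.3136
var = 1 / 0.3136 = 625/196 ≈ 3.188776

1.7857, 3.1888


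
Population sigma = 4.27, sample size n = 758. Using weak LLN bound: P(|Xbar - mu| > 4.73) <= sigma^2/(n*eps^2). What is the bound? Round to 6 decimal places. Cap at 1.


bound = min(1, sigma^2/(n*eps^2))
sigma^2 = 4.27^2 = 18.2329
n*eps^2 = 758 * 4.73^2 = 758 * 22.3729 = 16958.6582
sigma^2/(n*eps^2) = 18.2329 / 16958.6582 ≈ 0.00107514

0.001075


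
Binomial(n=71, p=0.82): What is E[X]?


E[X] = n*p = 71 * 0.82 = 58.22

58.22


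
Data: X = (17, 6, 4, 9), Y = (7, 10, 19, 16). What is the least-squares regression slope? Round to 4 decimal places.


b = sum((xi-xbar)(yi-ybar)) / sum((xi-xbar)^2)
n = 4, xbar = 36/4 = 9, ybar = 52/4 = 13
Sxy = sum((xi-xbar)(yi-ybar)) = -69
Sxx = sum((xi-xbar)^2) = 98
b = Sxy / Sxx = -69/98 ≈ -0.704082

-0.7041


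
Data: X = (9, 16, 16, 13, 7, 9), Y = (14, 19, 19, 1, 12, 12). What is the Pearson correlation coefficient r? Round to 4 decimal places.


r = sum((xi-xbar)(yi-ybar)) / sqrt(sum((xi-xbar)^2) * sum((yi-ybar)^2))
n = 6, xbar = 70/6 = 35/3 ≈ 11.666667, ybar = 77/6 ≈ 12.833333
Sxy = sum((xi-xbar)(yi-ybar)) = 122/3 ≈ 40.666667
Sxx = sum((xi-xbar)^2) = 226/3 ≈ 75.333333
Syy = sum((yi-ybar)^2) = 1313/6 ≈ 218.833333
sqrt(Sxx*Syy) ≈ 128.395656
r = Sxy / sqrt(Sxx*Syy) = 40.666667 / 128.395656 ≈ 0.316729

0.3167


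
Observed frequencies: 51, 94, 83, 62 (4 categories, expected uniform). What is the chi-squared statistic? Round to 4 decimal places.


chi2 = sum((O-E)^2/E), E = total/4
total = 290, E = 290/4 = 72.5
(51 - 72.5)^2 / 72.5 = 462.25 / 72.5 = 1849/290 ≈ 6.375862
(94 - 72.5)^2 / 72.5 = 462.25 / 72.5 = 1849/290 ≈ 6.375862
(83 - 72.5)^2 / 72.5 = 110.25 / 72.5 = 441/290 ≈ 1.520690
(62 - 72.5)^2 / 72.5 = 110.25 / 72.5 = 441/290 ≈ 1.520690
chi2 = 458/29 ≈ 15.793103

15.7931


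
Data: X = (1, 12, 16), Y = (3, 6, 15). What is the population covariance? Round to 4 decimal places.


Cov = (1/n)*sum((xi-xbar)(yi-ybar))
n = 3, xbar = 29/3 ≈ 9.666667, ybar = 24/3 = 8
sum((xi-xbar)(yi-ybar)) = 83
Cov = 83 / 3 = 83/3 ≈ 27.666667

27.6667


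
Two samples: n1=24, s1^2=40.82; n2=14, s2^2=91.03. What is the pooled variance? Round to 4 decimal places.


sp^2 = ((n1-1)*s1^2 + (n2-1)*s2^2)/(n1+n2-2)
(n1-1)*s1^2 = 23 * 40.82 = 938.86
(n2-1)*s2^2 = 13 * 91.03 = 1183.39
numerator = 938.86 + 1183.39 = 2122.25
n1+n2-2 = 36
sp^2 = 2122.25 / 36 = 8489/144 ≈ 58.951389

58.9514


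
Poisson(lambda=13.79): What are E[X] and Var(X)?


E[X] = Var(X) = lambda = 13.79

13.79, 13.79


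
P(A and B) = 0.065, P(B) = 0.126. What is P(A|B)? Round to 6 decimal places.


P(A|B) = P(A and B) / P(B) = 0.065 / 0.126 = 65/126 ≈ 0.51587302

0.515873


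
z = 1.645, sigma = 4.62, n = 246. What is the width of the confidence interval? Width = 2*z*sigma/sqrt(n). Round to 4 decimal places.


width = 2*z*sigma/sqrt(n)
2*z*sigma = 2 * 1.645 * 4.62 = 15.1998
sqrt(246) ≈ 15.684387
width = 15.1998 / 15.684387 ≈ 0.969104

0.9691


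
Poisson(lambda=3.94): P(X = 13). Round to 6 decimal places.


P = e^(-lam) * lam^k / k!
e^(-3.94) ≈ 0.01944821
lam^k = 3.94^13 ≈ 55137984.089119
k! = 13! = 6227020800
P = 0.01944821 * 55137984.089119 / 6227020800 ≈ 0.000172

0.000172


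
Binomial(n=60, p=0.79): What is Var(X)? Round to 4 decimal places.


Var = n*p*(1-p) = 60 * 0.79 * 0.21 = 9.954

9.9540


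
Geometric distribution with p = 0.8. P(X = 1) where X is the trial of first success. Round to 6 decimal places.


P = (1-p)^(k-1) * p
(1-p)^(k-1) = 0.2^0 = 1
P = 1 * 0.8 = 0.8

0.800000


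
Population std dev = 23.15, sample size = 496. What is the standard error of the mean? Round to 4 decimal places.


SE = sigma / sqrt(n)
sqrt(496) ≈ 22.271057
SE = 23.15 / 22.271057 ≈ 1.039466

1.0395


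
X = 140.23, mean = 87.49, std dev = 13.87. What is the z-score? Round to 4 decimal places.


z = (X - mu) / sigma
X - mu = 140.23 - 87.49 = 52.74
z = 52.74 / 13.87 = 5274/1387 ≈ 3.802451

3.8025


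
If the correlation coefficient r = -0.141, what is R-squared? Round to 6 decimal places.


R^2 = r^2 = (-0.141)^2 = 0.019881

0.019881


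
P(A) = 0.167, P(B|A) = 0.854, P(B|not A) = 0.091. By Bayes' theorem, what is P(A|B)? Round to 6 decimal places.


P(A|B) = P(B|A)*P(A) / P(B), P(B) = P(B|A)*P(A) + P(B|not A)*P(not A)
P(B|A)*P(A) = 0.854 * 0.167 = 0.142618
P(B|not A)*P(not A) = 0.091 * 0.833 = 0.075803
P(B) = 0.142618 + 0.075803 = 0.218421
P(A|B) = 0.142618 / 0.218421 ≈ 0.65295004

0.652950


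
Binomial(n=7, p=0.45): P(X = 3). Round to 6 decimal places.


P = C(n,k) * p^k * (1-p)^(n-k)
C(7,3) = 35
p^k = 0.45^3 = 0.091125
(1-p)^(n-k) = 0.55^4 = 0.09150625
P = 35 * 0.091125 * 0.09150625 ≈ 0.291848

0.291848


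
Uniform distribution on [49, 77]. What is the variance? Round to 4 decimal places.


Var = (b-a)^2 / 12
(b-a)^2 = (77 - 49)^2 = 784
Var = 784/12 ≈ 65.333333

65.3333


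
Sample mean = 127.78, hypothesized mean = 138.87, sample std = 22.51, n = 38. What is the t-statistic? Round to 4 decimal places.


t = (xbar - mu0) / (s/sqrt(n))
xbar - mu0 = 127.78 - 138.87 = -11.09
sqrt(38) ≈ 6.16441400
s/sqrt(n) = 22.51 / 6.16441400 ≈ 3.65160419
t = -11.09 / 3.65160419 ≈ -3.037021

-3.0370


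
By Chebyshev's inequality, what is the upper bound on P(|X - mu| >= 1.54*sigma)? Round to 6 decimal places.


P <= 1/k^2
k^2 = 1.54^2 = 2.3716
1/k^2 = 1 / 2.3716 = 2500/5929 ≈ 0.42165627

0.421656


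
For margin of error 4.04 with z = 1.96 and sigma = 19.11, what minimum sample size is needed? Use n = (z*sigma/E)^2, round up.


z*sigma/E = 1.96 * 19.11 / 4.04 ≈ 9.271188
(z*sigma/E)^2 ≈ 85.954929
round up: n = 86

86


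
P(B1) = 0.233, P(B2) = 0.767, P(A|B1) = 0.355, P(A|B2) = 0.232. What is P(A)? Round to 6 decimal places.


P(A) = P(A|B1)*P(B1) + P(A|B2)*P(B2)
P(A|B1)*P(B1) = 0.355 * 0.233 = 0.082715
P(A|B2)*P(B2) = 0.232 * 0.767 = 0.177944
P(A) = 0.082715 + 0.177944 = 0.260659

0.260659


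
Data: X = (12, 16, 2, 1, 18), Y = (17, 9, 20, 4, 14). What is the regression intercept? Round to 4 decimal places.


a = ybar - b*xbar, where b = sum((xi-xbar)(yi-ybar)) / sum((xi-xbar)^2)
n = 5, xbar = 49/5 = 9.8, ybar = 64/5 = 12.8
Sxy = sum((xi-xbar)(yi-ybar)) = 16.8
Sxx = sum((xi-xbar)^2) = 248.8
b = Sxy / Sxx = 21/311 ≈ 0.067524
a = 12.8 - 0.067524 * 9.8 = 3775/311 ≈ 12.138264

12.1383


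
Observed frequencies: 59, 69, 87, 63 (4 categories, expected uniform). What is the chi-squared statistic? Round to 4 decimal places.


chi2 = sum((O-E)^2/E), E = total/4
total = 278, E = 278/4 = 69.5
(59 - 69.5)^2 / 69.5 = 110.25 / 69.5 = 441/278 ≈ 1.586331
(69 - 69.5)^2 / 69.5 = 0.25 / 69.5 = 1/278 ≈ 0.003597
(87 - 69.5)^2 / 69.5 = 306.25 / 69.5 = 1225/278 ≈ 4.406475
(63 - 69.5)^2 / 69.5 = 42.25 / 69.5 = 169/278 ≈ 0.607914
chi2 = 918/139 ≈ 6.604317

6.6043


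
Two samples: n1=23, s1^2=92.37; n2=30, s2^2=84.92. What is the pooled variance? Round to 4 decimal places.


sp^2 = ((n1-1)*s1^2 + (n2-1)*s2^2)/(n1+n2-2)
(n1-1)*s1^2 = 22 * 92.37 = 2032.14
(n2-1)*s2^2 = 29 * 84.92 = 2462.68
numerator = 2032.14 + 2462.68 = 4494.82
n1+n2-2 = 51
sp^2 = 4494.82 / 51 = 224741/2550 ≈ 88.133725

88.1337


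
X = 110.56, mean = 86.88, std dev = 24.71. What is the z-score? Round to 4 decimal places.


z = (X - mu) / sigma
X - mu = 110.56 - 86.88 = 23.68
z = 23.68 / 24.71 = 2368/2471 ≈ 0.958316

0.9583


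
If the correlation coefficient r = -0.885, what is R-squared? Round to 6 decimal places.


R^2 = r^2 = (-0.885)^2 = 0.783225

0.783225


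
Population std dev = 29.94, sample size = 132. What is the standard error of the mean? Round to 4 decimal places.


SE = sigma / sqrt(n)
sqrt(132) ≈ 11.489125
SE = 29.94 / 11.489125 ≈ 2.605943

2.6059


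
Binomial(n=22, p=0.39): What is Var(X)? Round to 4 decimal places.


Var = n*p*(1-p) = 22 * 0.39 * 0.61 = 5.2338

5.2338


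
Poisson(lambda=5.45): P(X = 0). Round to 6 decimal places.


P = e^(-lam) * lam^k / k!
e^(-5.45) ≈ 0.004296305
lam^k = 5.45^0 = 1
k! = 0! = 1
P = 0.004296305 * 1 / 1 ≈ 0.004296

0.004296


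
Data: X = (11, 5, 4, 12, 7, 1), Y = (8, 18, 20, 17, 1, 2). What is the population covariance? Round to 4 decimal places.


Cov = (1/n)*sum((xi-xbar)(yi-ybar))
n = 6, xbar = 40/6 = 20/3 ≈ 6.666667, ybar = 66/6 = 11
sum((xi-xbar)(yi-ybar)) = 31
Cov = 31 / 6 = 31/6 ≈ 5.166667

5.1667


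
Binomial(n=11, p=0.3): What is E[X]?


E[X] = n*p = 11 * 0.3 = 3.3

3.3


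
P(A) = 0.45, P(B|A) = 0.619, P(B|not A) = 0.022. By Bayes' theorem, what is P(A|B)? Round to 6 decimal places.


P(A|B) = P(B|A)*P(A) / P(B), P(B) = P(B|A)*P(A) + P(B|not A)*P(not A)
P(B|A)*P(A) = 0.619 * 0.45 = 0.27855
P(B|not A)*P(not A) = 0.022 * 0.55 = 0.0121
P(B) = 0.27855 + 0.0121 = 0.29065
P(A|B) = 0.27855 / 0.29065 = 5571/5813 ≈ 0.95836917

0.958369


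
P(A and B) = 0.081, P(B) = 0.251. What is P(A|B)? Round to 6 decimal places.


P(A|B) = P(A and B) / P(B) = 0.081 / 0.251 = 81/251 ≈ 0.32270916

0.322709


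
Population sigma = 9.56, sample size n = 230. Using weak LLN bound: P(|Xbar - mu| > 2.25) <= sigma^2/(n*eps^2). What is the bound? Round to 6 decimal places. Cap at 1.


bound = min(1, sigma^2/(n*eps^2))
sigma^2 = 9.56^2 = 91.3936
n*eps^2 = 230 * 2.25^2 = 230 * 5.0625 = 1164.375
sigma^2/(n*eps^2) = 91.3936 / 1164.375 ≈ 0.07849155

0.078492


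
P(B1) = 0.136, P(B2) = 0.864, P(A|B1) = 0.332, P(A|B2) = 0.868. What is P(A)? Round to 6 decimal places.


P(A) = P(A|B1)*P(B1) + P(A|B2)*P(B2)
P(A|B1)*P(B1) = 0.332 * 0.136 = 0.045152
P(A|B2)*P(B2) = 0.868 * 0.864 = 0.749952
P(A) = 0.045152 + 0.749952 = 0.795104

0.795104


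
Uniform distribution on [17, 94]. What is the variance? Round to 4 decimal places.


Var = (b-a)^2 / 12
(b-a)^2 = (94 - 17)^2 = 5929
Var = 5929/12 ≈ 494.083333

494.0833


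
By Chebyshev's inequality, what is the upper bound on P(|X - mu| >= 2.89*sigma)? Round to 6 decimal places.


P <= 1/k^2
k^2 = 2.89^2 = 8.3521
1/k^2 = 1 / 8.3521 ≈ 0.11973037

0.119730


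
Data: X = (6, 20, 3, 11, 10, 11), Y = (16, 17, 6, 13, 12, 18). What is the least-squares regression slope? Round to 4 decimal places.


b = sum((xi-xbar)(yi-ybar)) / sum((xi-xbar)^2)
n = 6, xbar = 61/6 ≈ 10.166667, ybar = 82/6 = 41/3 ≈ 13.666667
Sxy = sum((xi-xbar)(yi-ybar)) = 244/3 ≈ 81.333333
Sxx = sum((xi-xbar)^2) = 1001/6 ≈ 166.833333
b = Sxy / Sxx = 488/1001 ≈ 0.487512

0.4875


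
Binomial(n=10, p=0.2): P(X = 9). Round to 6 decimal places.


P = C(n,k) * p^k * (1-p)^(n-k)
C(10,9) = 10
p^k = 0.2^9 = 0.000000512
(1-p)^(n-k) = 0.8^1 = 0.8
P = 10 * 0.000000512 * 0.8 ≈ 0.000004

0.000004


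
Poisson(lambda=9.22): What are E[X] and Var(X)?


E[X] = Var(X) = lambda = 9.22

9.22, 9.22


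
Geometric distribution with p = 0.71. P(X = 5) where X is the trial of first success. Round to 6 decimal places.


P = (1-p)^(k-1) * p
(1-p)^(k-1) = 0.29^4 = 0.00707281
P = 0.00707281 * 0.71 ≈ 0.005021695

0.005022


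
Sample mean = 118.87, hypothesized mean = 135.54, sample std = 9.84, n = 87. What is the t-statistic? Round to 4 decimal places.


t = (xbar - mu0) / (s/sqrt(n))
xbar - mu0 = 118.87 - 135.54 = -16.67
sqrt(87) ≈ 9.32737905
s/sqrt(n) = 9.84 / 9.32737905 ≈ 1.05495873
t = -16.67 / 1.05495873 ≈ -15.801566

-15.8016


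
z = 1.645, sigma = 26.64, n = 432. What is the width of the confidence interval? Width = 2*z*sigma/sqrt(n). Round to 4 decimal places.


width = 2*z*sigma/sqrt(n)
2*z*sigma = 2 * 1.645 * 26.64 = 87.6456
sqrt(432) ≈ 20.784610
width = 87.6456 / 20.784610 ≈ 4.216851

4.2169


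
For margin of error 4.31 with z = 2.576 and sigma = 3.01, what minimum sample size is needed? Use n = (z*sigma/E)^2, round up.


z*sigma/E = 2.576 * 3.01 / 4.31 ≈ 1.799016
(z*sigma/E)^2 ≈ 3.236459
round up: n = 4

4


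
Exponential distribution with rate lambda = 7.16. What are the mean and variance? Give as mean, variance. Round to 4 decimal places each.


mean = 1/lam, var = 1/lam^2
mean = 1 / 7.16 = 25/179 ≈ 0.139665
lam^2 = 7.16^2 = 51.2656
var = 1 / 51.2656 ≈ 0.019506

0.1397, 0.0195


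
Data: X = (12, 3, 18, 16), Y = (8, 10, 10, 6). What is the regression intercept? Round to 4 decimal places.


a = ybar - b*xbar, where b = sum((xi-xbar)(yi-ybar)) / sum((xi-xbar)^2)
n = 4, xbar = 49/4 = 12.25, ybar = 34/4 = 8.5
Sxy = sum((xi-xbar)(yi-ybar)) = -14.5
Sxx = sum((xi-xbar)^2) = 132.75
b = Sxy / Sxx = -58/531 ≈ -0.109228
a = 8.5 - (-0.109228) * 12.25 = 5224/531 ≈ 9.838041

9.8380


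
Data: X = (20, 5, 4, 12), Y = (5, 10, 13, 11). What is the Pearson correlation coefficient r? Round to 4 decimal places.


r = sum((xi-xbar)(yi-ybar)) / sqrt(sum((xi-xbar)^2) * sum((yi-ybar)^2))
n = 4, xbar = 41/4 = 10.25, ybar = 39/4 = 9.75
Sxy = sum((xi-xbar)(yi-ybar)) = -65.75
Sxx = sum((xi-xbar)^2) = 164.75
Syy = sum((yi-ybar)^2) = 34.75
sqrt(Sxx*Syy) ≈ 75.664143
r = Sxy / sqrt(Sxx*Syy) = -65.75 / 75.664143 ≈ -0.868972

-0.8690


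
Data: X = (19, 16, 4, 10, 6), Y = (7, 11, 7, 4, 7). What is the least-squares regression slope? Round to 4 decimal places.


b = sum((xi-xbar)(yi-ybar)) / sum((xi-xbar)^2)
n = 5, xbar = 55/5 = 11, ybar = 36/5 = 7.2
Sxy = sum((xi-xbar)(yi-ybar)) = 23
Sxx = sum((xi-xbar)^2) = 164
b = Sxy / Sxx = 23/164 ≈ 0.140244

0.1402


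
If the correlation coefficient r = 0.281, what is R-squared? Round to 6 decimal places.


R^2 = r^2 = (0.281)^2 = 0.078961

0.078961


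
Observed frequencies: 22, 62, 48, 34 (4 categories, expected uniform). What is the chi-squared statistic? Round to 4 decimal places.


chi2 = sum((O-E)^2/E), E = total/4
total = 166, E = 166/4 = 41.5
(22 - 41.5)^2 / 41.5 = 380.25 / 41.5 = 1521/166 ≈ 9.162651
(62 - 41.5)^2 / 41.5 = 420.25 / 41.5 = 1681/166 ≈ 10.126506
(48 - 41.5)^2 / 41.5 = 42.25 / 41.5 = 169/166 ≈ 1.018072
(34 - 41.5)^2 / 41.5 = 56.25 / 41.5 = 225/166 ≈ 1.355422
chi2 = 1798/83 ≈ 21.662651

21.6627


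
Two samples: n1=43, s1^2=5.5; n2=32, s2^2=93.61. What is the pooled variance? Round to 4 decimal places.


sp^2 = ((n1-1)*s1^2 + (n2-1)*s2^2)/(n1+n2-2)
(n1-1)*s1^2 = 42 * 5.5 = 231
(n2-1)*s2^2 = 31 * 93.61 = 2901.91
numerator = 231 + 2901.91 = 3132.91
n1+n2-2 = 73
sp^2 = 3132.91 / 73 = 313291/7300 ≈ 42.916575

42.9166


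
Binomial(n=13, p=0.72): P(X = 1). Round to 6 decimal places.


P = C(n,k) * p^k * (1-p)^(n-k)
C(13,1) = 13
p^k = 0.72^1 = 0.72
(1-p)^(n-k) = 0.28^12 ≈ 0.0000002322183
P = 13 * 0.72 * 0.0000002322183 ≈ 0.000002

0.000002


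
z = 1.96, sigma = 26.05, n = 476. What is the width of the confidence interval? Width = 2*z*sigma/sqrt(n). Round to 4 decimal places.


width = 2*z*sigma/sqrt(n)
2*z*sigma = 2 * 1.96 * 26.05 = 102.116
sqrt(476) ≈ 21.817424
width = 102.116 / 21.817424 ≈ 4.680479

4.6805


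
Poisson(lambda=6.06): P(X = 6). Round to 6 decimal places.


P = e^(-lam) * lam^k / k!
e^(-6.06) ≈ 0.002334401
lam^k = 6.06^6 ≈ 49526.284146
k! = 6! = 720
P = 0.002334401 * 49526.284146 / 720 ≈ 0.160575

0.160575


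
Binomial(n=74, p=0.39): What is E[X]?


E[X] = n*p = 74 * 0.39 = 28.86

28.86


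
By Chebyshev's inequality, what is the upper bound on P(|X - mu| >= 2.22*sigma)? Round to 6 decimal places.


P <= 1/k^2
k^2 = 2.22^2 = 4.9284
1/k^2 = 1 / 4.9284 ≈ 0.20290561

0.202906


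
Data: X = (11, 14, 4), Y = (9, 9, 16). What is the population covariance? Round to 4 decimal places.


Cov = (1/n)*sum((xi-xbar)(yi-ybar))
n = 3, xbar = 29/3 ≈ 9.666667, ybar = 34/3 ≈ 11.333333
sum((xi-xbar)(yi-ybar)) = -119/3 ≈ -39.666667
Cov = -39.666667 / 3 = -119/9 ≈ -13.222222

-13.2222


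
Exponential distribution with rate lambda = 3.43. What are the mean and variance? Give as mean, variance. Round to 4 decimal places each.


mean = 1/lam, var = 1/lam^2
mean = 1 / 3.43 = 100/343 ≈ 0.291545
lam^2 = 3.43^2 = 11.7649
var = 1 / 11.7649 ≈ 0.084999

0.2915, 0.0850


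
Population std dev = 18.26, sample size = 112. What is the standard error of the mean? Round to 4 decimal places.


SE = sigma / sqrt(n)
sqrt(112) ≈ 10.583005
SE = 18.26 / 10.583005 ≈ 1.725408

1.7254


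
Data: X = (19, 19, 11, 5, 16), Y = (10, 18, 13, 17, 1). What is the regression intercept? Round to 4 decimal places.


a = ybar - b*xbar, where b = sum((xi-xbar)(yi-ybar)) / sum((xi-xbar)^2)
n = 5, xbar = 70/5 = 14, ybar = 59/5 = 11.8
Sxy = sum((xi-xbar)(yi-ybar)) = -50
Sxx = sum((xi-xbar)^2) = 144
b = Sxy / Sxx = -25/72 ≈ -0.347222
a = 11.8 - (-0.347222) * 14 = 2999/180 ≈ 16.661111

16.6611


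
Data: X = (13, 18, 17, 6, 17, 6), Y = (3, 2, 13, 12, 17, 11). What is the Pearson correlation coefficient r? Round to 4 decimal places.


r = sum((xi-xbar)(yi-ybar)) / sqrt(sum((xi-xbar)^2) * sum((yi-ybar)^2))
n = 6, xbar = 77/6 ≈ 12.833333, ybar = 58/6 = 29/3 ≈ 9.666667
Sxy = sum((xi-xbar)(yi-ybar)) = -64/3 ≈ -21.333333
Sxx = sum((xi-xbar)^2) = 929/6 ≈ 154.833333
Syy = sum((yi-ybar)^2) = 526/3 ≈ 175.333333
sqrt(Sxx*Syy) ≈ 164.764816
r = Sxy / sqrt(Sxx*Syy) = -21.333333 / 164.764816 ≈ -0.129477

-0.1295


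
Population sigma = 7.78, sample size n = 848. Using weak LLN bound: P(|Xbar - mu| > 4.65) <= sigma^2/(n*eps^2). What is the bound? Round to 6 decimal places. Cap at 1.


bound = min(1, sigma^2/(n*eps^2))
sigma^2 = 7.78^2 = 60.5284
n*eps^2 = 848 * 4.65^2 = 848 * 21.6225 = 18335.88
sigma^2/(n*eps^2) = 60.5284 / 18335.88 ≈ 0.00330109

0.003301


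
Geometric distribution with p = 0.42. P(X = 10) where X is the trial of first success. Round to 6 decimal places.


P = (1-p)^(k-1) * p
(1-p)^(k-1) = 0.58^9 ≈ 0.007427659
P = 0.007427659 * 0.42 ≈ 0.003119617

0.003120


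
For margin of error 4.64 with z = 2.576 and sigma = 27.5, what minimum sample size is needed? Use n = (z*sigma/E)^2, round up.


z*sigma/E = 2.576 * 27.5 / 4.64 = 1771/116 ≈ 15.267241
(z*sigma/E)^2 ≈ 233.088659
round up: n = 234

234


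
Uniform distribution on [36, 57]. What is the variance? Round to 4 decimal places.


Var = (b-a)^2 / 12
(b-a)^2 = (57 - 36)^2 = 441
Var = 441/12 = 36.75

36.7500


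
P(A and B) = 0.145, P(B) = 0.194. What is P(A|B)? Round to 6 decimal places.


P(A|B) = P(A and B) / P(B) = 0.145 / 0.194 = 145/194 ≈ 0.74742268

0.747423


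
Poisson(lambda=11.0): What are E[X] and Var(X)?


E[X] = Var(X) = lambda = 11.0

11.0, 11.0


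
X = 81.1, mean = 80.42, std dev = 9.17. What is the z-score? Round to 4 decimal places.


z = (X - mu) / sigma
X - mu = 81.1 - 80.42 = 0.68
z = 0.68 / 9.17 = 68/917 ≈ 0.074155

0.0742


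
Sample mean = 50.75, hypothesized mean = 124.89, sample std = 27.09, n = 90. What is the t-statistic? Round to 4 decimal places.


t = (xbar - mu0) / (s/sqrt(n))
xbar - mu0 = 50.75 - 124.89 = -74.14
sqrt(90) ≈ 9.48683298
s/sqrt(n) = 27.09 / 9.48683298 ≈ 2.85553673
t = -74.14 / 2.85553673 ≈ -25.963595

-25.9636


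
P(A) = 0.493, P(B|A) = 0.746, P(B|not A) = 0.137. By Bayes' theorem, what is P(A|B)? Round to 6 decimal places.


P(A|B) = P(B|A)*P(A) / P(B), P(B) = P(B|A)*P(A) + P(B|not A)*P(not A)
P(B|A)*P(A) = 0.746 * 0.493 = 0.367778
P(B|not A)*P(not A) = 0.137 * 0.507 = 0.069459
P(B) = 0.367778 + 0.069459 = 0.437237
P(A|B) = 0.367778 / 0.437237 ≈ 0.84114107

0.841141


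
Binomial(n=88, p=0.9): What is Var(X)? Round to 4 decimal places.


Var = n*p*(1-p) = 88 * 0.9 * 0.1 = 7.92

7.9200


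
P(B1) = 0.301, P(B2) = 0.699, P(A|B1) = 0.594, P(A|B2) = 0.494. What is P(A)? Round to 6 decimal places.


P(A) = P(A|B1)*P(B1) + P(A|B2)*P(B2)
P(A|B1)*P(B1) = 0.594 * 0.301 = 0.178794
P(A|B2)*P(B2) = 0.494 * 0.699 = 0.345306
P(A) = 0.178794 + 0.345306 = 0.5241

0.524100


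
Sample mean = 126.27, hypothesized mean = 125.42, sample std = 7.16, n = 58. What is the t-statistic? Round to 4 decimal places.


t = (xbar - mu0) / (s/sqrt(n))
xbar - mu0 = 126.27 - 125.42 = 0.85
sqrt(58) ≈ 7.61577311
s/sqrt(n) = 7.16 / 7.61577311 ≈ 0.94015406
t = 0.85 / 0.94015406 ≈ 0.904107

0.9041


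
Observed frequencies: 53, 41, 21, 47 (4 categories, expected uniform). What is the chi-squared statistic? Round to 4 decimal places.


chi2 = sum((O-E)^2/E), E = total/4
total = 162, E = 162/4 = 40.5
(53 - 40.5)^2 / 40.5 = 156.25 / 40.5 = 625/162 ≈ 3.858025
(41 - 40.5)^2 / 40.5 = 0.25 / 40.5 = 1/162 ≈ 0.006173
(21 - 40.5)^2 / 40.5 = 380.25 / 40.5 = 169/18 ≈ 9.388889
(47 - 40.5)^2 / 40.5 = 42.25 / 40.5 = 169/162 ≈ 1.043210
chi2 = 386/27 ≈ 14.296296

14.2963


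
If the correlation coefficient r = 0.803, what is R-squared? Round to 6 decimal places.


R^2 = r^2 = (0.803)^2 = 0.644809

0.644809


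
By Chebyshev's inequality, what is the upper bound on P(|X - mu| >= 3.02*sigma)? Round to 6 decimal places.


P <= 1/k^2
k^2 = 3.02^2 = 9.1204
1/k^2 = 1 / 9.1204 ≈ 0.10964431

0.109644


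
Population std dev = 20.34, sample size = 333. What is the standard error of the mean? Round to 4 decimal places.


SE = sigma / sqrt(n)
sqrt(333) ≈ 18.248288
SE = 20.34 / 18.248288 ≈ 1.114625

1.1146


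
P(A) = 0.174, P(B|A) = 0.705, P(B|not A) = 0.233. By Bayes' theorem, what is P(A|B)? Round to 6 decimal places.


P(A|B) = P(B|A)*P(A) / P(B), P(B) = P(B|A)*P(A) + P(B|not A)*P(not A)
P(B|A)*P(A) = 0.705 * 0.174 = 0.12267
P(B|not A)*P(not A) = 0.233 * 0.826 = 0.192458
P(B) = 0.12267 + 0.192458 = 0.315128
P(A|B) = 0.12267 / 0.315128 ≈ 0.38927039

0.389270


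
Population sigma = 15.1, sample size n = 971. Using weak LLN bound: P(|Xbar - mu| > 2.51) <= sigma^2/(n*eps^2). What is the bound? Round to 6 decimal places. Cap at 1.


bound = min(1, sigma^2/(n*eps^2))
sigma^2 = 15.1^2 = 228.01
n*eps^2 = 971 * 2.51^2 = 971 * 6.3001 = 6117.3971
sigma^2/(n*eps^2) = 228.01 / 6117.3971 ≈ 0.03727239

0.037272


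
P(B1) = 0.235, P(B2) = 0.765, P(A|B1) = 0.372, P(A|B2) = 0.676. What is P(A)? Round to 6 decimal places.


P(A) = P(A|B1)*P(B1) + P(A|B2)*P(B2)
P(A|B1)*P(B1) = 0.372 * 0.235 = 0.08742
P(A|B2)*P(B2) = 0.676 * 0.765 = 0.51714
P(A) = 0.08742 + 0.51714 = 0.60456

0.604560


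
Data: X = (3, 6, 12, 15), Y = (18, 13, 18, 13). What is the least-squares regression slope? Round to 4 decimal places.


b = sum((xi-xbar)(yi-ybar)) / sum((xi-xbar)^2)
n = 4, xbar = 36/4 = 9, ybar = 62/4 = 15.5
Sxy = sum((xi-xbar)(yi-ybar)) = -15
Sxx = sum((xi-xbar)^2) = 90
b = Sxy / Sxx = -1/6 ≈ -0.166667

-0.1667


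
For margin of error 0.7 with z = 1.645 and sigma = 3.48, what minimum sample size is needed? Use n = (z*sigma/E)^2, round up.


z*sigma/E = 1.645 * 3.48 / 0.7 = 8.178
(z*sigma/E)^2 = 66.879684
round up: n = 67

67


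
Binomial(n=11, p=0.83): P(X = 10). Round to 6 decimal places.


P = C(n,k) * p^k * (1-p)^(n-k)
C(11,10) = 11
p^k = 0.83^10 ≈ 0.1551604
(1-p)^(n-k) = 0.17^1 = 0.17
P = 11 * 0.1551604 * 0.17 ≈ 0.290150

0.290150


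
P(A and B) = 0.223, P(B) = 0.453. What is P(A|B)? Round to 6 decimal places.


P(A|B) = P(A and B) / P(B) = 0.223 / 0.453 = 223/453 ≈ 0.49227373

0.492274


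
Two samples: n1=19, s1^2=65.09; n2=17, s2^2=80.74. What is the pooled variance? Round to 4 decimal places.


sp^2 = ((n1-1)*s1^2 + (n2-1)*s2^2)/(n1+n2-2)
(n1-1)*s1^2 = 18 * 65.09 = 1171.62
(n2-1)*s2^2 = 16 * 80.74 = 1291.84
numerator = 1171.62 + 1291.84 = 2463.46
n1+n2-2 = 34
sp^2 = 2463.46 / 34 = 123173/1700 ≈ 72.454706

72.4547


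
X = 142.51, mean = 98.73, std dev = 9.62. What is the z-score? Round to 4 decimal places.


z = (X - mu) / sigma
X - mu = 142.51 - 98.73 = 43.78
z = 43.78 / 9.62 = 2189/481 ≈ 4.550936

4.5509


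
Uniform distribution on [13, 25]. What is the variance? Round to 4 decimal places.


Var = (b-a)^2 / 12
(b-a)^2 = (25 - 13)^2 = 144
Var = 144/12 = 12

12.0000


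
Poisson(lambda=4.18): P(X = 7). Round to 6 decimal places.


P = e^(-lam) * lam^k / k!
e^(-4.18) ≈ 0.01529851
lam^k = 4.18^7 ≈ 22296.360230
k! = 7! = 5040
P = 0.01529851 * 22296.360230 / 5040 ≈ 0.067679

0.067679


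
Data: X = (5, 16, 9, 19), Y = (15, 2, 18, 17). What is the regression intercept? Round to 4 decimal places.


a = ybar - b*xbar, where b = sum((xi-xbar)(yi-ybar)) / sum((xi-xbar)^2)
n = 4, xbar = 49/4 = 12.25, ybar = 52/4 = 13
Sxy = sum((xi-xbar)(yi-ybar)) = -45
Sxx = sum((xi-xbar)^2) = 122.75
b = Sxy / Sxx = -180/491 ≈ -0.366599
a = 13 - (-0.366599) * 12.25 = 8588/491 ≈ 17.490835

17.4908


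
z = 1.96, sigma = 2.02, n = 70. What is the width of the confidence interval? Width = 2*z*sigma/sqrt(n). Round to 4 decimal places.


width = 2*z*sigma/sqrt(n)
2*z*sigma = 2 * 1.96 * 2.02 = 7.9184
sqrt(70) ≈ 8.366600
width = 7.9184 / 8.366600 ≈ 0.946430

0.9464


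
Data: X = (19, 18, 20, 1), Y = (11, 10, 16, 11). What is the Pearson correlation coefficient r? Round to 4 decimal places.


r = sum((xi-xbar)(yi-ybar)) / sqrt(sum((xi-xbar)^2) * sum((yi-ybar)^2))
n = 4, xbar = 58/4 = 14.5, ybar = 48/4 = 12
Sxy = sum((xi-xbar)(yi-ybar)) = 24
Sxx = sum((xi-xbar)^2) = 245
Syy = sum((yi-ybar)^2) = 22
sqrt(Sxx*Syy) ≈ 73.416619
r = Sxy / sqrt(Sxx*Syy) = 24 / 73.416619 ≈ 0.326901

0.3269


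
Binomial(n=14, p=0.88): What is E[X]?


E[X] = n*p = 14 * 0.88 = 12.32

12.32


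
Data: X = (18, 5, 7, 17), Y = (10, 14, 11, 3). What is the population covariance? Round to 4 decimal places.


Cov = (1/n)*sum((xi-xbar)(yi-ybar))
n = 4, xbar = 47/4 = 11.75, ybar = 38/4 = 9.5
sum((xi-xbar)(yi-ybar)) = -68.5
Cov = -68.5 / 4 = -17.125

-17.1250


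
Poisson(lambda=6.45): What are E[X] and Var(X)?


E[X] = Var(X) = lambda = 6.45

6.45, 6.45


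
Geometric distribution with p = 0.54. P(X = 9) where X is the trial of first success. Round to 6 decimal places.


P = (1-p)^(k-1) * p
(1-p)^(k-1) = 0.46^8 ≈ 0.002004761
P = 0.002004761 * 0.54 ≈ 0.001082571

0.001083


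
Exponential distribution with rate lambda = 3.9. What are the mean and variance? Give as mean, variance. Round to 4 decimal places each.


mean = 1/lam, var = 1/lam^2
mean = 1 / 3.9 = 10/39 ≈ 0.256410
lam^2 = 3.9^2 = 15.21
var = 1 / 15.21 = 100/1521 ≈ 0.065746

0.2564, 0.0657


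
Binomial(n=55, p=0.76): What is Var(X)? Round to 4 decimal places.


Var = n*p*(1-p) = 55 * 0.76 * 0.24 = 10.032

10.0320


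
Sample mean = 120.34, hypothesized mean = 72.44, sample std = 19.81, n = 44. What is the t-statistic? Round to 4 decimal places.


t = (xbar - mu0) / (s/sqrt(n))
xbar - mu0 = 120.34 - 72.44 = 47.9
sqrt(44) ≈ 6.63324958
s/sqrt(n) = 19.81 / 6.63324958 ≈ 2.98646987
t = 47.9 / 2.98646987 ≈ 16.039003

16.0390


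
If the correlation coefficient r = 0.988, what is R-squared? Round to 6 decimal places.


R^2 = r^2 = (0.988)^2 = 0.976144

0.976144


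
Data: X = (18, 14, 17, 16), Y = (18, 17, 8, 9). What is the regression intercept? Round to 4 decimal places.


a = ybar - b*xbar, where b = sum((xi-xbar)(yi-ybar)) / sum((xi-xbar)^2)
n = 4, xbar = 65/4 = 16.25, ybar = 52/4 = 13
Sxy = sum((xi-xbar)(yi-ybar)) = -3
Sxx = sum((xi-xbar)^2) = 8.75
b = Sxy / Sxx = -12/35 ≈ -0.342857
a = 13 - (-0.342857) * 16.25 = 130/7 ≈ 18.571429

18.5714


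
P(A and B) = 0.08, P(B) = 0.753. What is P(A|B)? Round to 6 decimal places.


P(A|B) = P(A and B) / P(B) = 0.08 / 0.753 = 80/753 ≈ 0.10624170

0.106242


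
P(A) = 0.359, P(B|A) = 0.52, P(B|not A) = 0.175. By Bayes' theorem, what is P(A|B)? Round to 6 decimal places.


P(A|B) = P(B|A)*P(A) / P(B), P(B) = P(B|A)*P(A) + P(B|not A)*P(not A)
P(B|A)*P(A) = 0.52 * 0.359 = 0.18668
P(B|not A)*P(not A) = 0.175 * 0.641 = 0.112175
P(B) = 0.18668 + 0.112175 = 0.298855
P(A|B) = 0.18668 / 0.298855 ≈ 0.62465075

0.624651


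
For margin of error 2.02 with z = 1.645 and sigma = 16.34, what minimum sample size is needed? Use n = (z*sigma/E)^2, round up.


z*sigma/E = 1.645 * 16.34 / 2.02 ≈ 13.306584
(z*sigma/E)^2 ≈ 177.065182
round up: n = 178

178


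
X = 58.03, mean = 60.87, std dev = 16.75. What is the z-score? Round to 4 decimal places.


z = (X - mu) / sigma
X - mu = 58.03 - 60.87 = -2.84
z = -2.84 / 16.75 = -284/1675 ≈ -0.169552

-0.1696


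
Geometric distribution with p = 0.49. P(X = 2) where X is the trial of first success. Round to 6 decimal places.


P = (1-p)^(k-1) * p
(1-p)^(k-1) = 0.51^1 = 0.51
P = 0.51 * 0.49 = 0.2499

0.249900


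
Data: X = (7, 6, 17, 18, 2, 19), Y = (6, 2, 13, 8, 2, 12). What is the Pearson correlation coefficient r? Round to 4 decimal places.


r = sum((xi-xbar)(yi-ybar)) / sqrt(sum((xi-xbar)^2) * sum((yi-ybar)^2))
n = 6, xbar = 69/6 = 11.5, ybar = 43/6 ≈ 7.166667
Sxy = sum((xi-xbar)(yi-ybar)) = 156.5
Sxx = sum((xi-xbar)^2) = 269.5
Syy = sum((yi-ybar)^2) = 677/6 ≈ 112.833333
sqrt(Sxx*Syy) ≈ 174.380570
r = Sxy / sqrt(Sxx*Syy) = 156.5 / 174.380570 ≈ 0.897462

0.8975


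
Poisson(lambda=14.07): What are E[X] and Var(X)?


E[X] = Var(X) = lambda = 14.07

14.07, 14.07


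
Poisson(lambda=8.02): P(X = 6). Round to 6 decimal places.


P = e^(-lam) * lam^k / k!
e^(-8.02) ≈ 0.0003288200
lam^k = 8.02^6 ≈ 266100.818074
k! = 6! = 720
P = 0.0003288200 * 266100.818074 / 720 ≈ 0.121527

0.121527


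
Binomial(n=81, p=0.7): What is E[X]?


E[X] = n*p = 81 * 0.7 = 56.7

56.7


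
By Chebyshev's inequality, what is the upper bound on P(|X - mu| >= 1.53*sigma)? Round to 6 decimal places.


P <= 1/k^2
k^2 = 1.53^2 = 2.3409
1/k^2 = 1 / 2.3409 ≈ 0.42718612

0.427186


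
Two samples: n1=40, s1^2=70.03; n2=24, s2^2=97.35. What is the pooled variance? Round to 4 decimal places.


sp^2 = ((n1-1)*s1^2 + (n2-1)*s2^2)/(n1+n2-2)
(n1-1)*s1^2 = 39 * 70.03 = 2731.17
(n2-1)*s2^2 = 23 * 97.35 = 2239.05
numerator = 2731.17 + 2239.05 = 4970.22
n1+n2-2 = 62
sp^2 = 4970.22 / 62 = 248511/3100 ≈ 80.164839

80.1648


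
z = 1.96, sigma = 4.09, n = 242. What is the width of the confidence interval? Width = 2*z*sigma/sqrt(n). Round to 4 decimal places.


width = 2*z*sigma/sqrt(n)
2*z*sigma = 2 * 1.96 * 4.09 = 16.0328
sqrt(242) ≈ 15.556349
width = 16.0328 / 15.556349 ≈ 1.030627

1.0306


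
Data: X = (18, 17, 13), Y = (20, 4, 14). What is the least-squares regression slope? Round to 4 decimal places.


b = sum((xi-xbar)(yi-ybar)) / sum((xi-xbar)^2)
n = 3, xbar = 48/3 = 16, ybar = 38/3 ≈ 12.666667
Sxy = sum((xi-xbar)(yi-ybar)) = 2
Sxx = sum((xi-xbar)^2) = 14
b = Sxy / Sxx = 1/7 ≈ 0.142857

0.1429


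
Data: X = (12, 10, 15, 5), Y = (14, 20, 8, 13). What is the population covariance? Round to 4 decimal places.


Cov = (1/n)*sum((xi-xbar)(yi-ybar))
n = 4, xbar = 42/4 = 10.5, ybar = 55/4 = 13.75
sum((xi-xbar)(yi-ybar)) = -24.5
Cov = -24.5 / 4 = -6.125

-6.1250


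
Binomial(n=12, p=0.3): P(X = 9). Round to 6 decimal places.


P = C(n,k) * p^k * (1-p)^(n-k)
C(12,9) = 220
p^k = 0.3^9 = 0.000019683
(1-p)^(n-k) = 0.7^3 = 0.343
P = 220 * 0.000019683 * 0.343 ≈ 0.001485

0.001485


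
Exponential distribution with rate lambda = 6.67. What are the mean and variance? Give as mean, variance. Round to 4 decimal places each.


mean = 1/lam, var = 1/lam^2
mean = 1 / 6.67 = 100/667 ≈ 0.149925
lam^2 = 6.67^2 = 44.4889
var = 1 / 44.4889 ≈ 0.022478

0.1499, 0.0225


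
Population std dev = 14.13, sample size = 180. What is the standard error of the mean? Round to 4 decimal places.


SE = sigma / sqrt(n)
sqrt(180) ≈ 13.416408
SE = 14.13 / 13.416408 ≈ 1.053188

1.0532


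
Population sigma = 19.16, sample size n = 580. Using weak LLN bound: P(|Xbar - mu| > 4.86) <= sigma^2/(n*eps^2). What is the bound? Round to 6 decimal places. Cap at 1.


bound = min(1, sigma^2/(n*eps^2))
sigma^2 = 19.16^2 = 367.1056
n*eps^2 = 580 * 4.86^2 = 580 * 23.6196 = 13699.368
sigma^2/(n*eps^2) = 367.1056 / 13699.368 ≈ 0.02679727

0.026797


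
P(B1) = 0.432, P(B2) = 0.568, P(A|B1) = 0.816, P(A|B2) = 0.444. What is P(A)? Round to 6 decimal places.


P(A) = P(A|B1)*P(B1) + P(A|B2)*P(B2)
P(A|B1)*P(B1) = 0.816 * 0.432 = 0.352512
P(A|B2)*P(B2) = 0.444 * 0.568 = 0.252192
P(A) = 0.352512 + 0.252192 = 0.604704

0.604704


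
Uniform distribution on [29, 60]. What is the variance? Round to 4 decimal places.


Var = (b-a)^2 / 12
(b-a)^2 = (60 - 29)^2 = 961
Var = 961/12 ≈ 80.083333

80.0833


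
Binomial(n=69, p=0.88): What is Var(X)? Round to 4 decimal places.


Var = n*p*(1-p) = 69 * 0.88 * 0.12 = 7.2864

7.2864


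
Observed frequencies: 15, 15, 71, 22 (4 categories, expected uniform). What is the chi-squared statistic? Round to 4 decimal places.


chi2 = sum((O-E)^2/E), E = total/4
total = 123, E = 123/4 = 30.75
(15 - 30.75)^2 / 30.75 = 248.0625 / 30.75 = 1323/164 ≈ 8.067073
(15 - 30.75)^2 / 30.75 = 248.0625 / 30.75 = 1323/164 ≈ 8.067073
(71 - 30.75)^2 / 30.75 = 1620.0625 / 30.75 = 25921/492 ≈ 52.684959
(22 - 30.75)^2 / 30.75 = 76.5625 / 30.75 = 1225/492 ≈ 2.489837
chi2 = 8771/123 ≈ 71.308943

71.3089


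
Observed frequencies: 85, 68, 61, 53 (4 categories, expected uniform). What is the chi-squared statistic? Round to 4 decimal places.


chi2 = sum((O-E)^2/E), E = total/4
total = 267, E = 267/4 = 66.75
(85 - 66.75)^2 / 66.75 = 333.0625 / 66.75 = 5329/1068 ≈ 4.989700
(68 - 66.75)^2 / 66.75 = 1.5625 / 66.75 = 25/1068 ≈ 0.023408
(61 - 66.75)^2 / 66.75 = 33.0625 / 66.75 = 529/1068 ≈ 0.495318
(53 - 66.75)^2 / 66.75 = 189.0625 / 66.75 = 3025/1068 ≈ 2.832397
chi2 = 2227/267 ≈ 8.340824

8.3408


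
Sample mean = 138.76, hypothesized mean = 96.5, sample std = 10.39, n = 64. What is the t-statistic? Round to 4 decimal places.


t = (xbar - mu0) / (s/sqrt(n))
xbar - mu0 = 138.76 - 96.5 = 42.26
sqrt(64) = 8
s/sqrt(n) = 10.39 / 8 = 1.29875
t = 42.26 / 1.29875 = 33808/1039 ≈ 32.538980

32.5390


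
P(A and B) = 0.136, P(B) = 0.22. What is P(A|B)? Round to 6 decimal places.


P(A|B) = P(A and B) / P(B) = 0.136 / 0.22 = 34/55 ≈ 0.61818182

0.618182


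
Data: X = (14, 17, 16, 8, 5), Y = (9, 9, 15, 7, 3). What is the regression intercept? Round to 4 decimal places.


a = ybar - b*xbar, where b = sum((xi-xbar)(yi-ybar)) / sum((xi-xbar)^2)
n = 5, xbar = 60/5 = 12, ybar = 43/5 = 8.6
Sxy = sum((xi-xbar)(yi-ybar)) = 74
Sxx = sum((xi-xbar)^2) = 110
b = Sxy / Sxx = 37/55 ≈ 0.672727
a = 8.6 - 0.672727 * 12 = 29/55 ≈ 0.527273

0.5273


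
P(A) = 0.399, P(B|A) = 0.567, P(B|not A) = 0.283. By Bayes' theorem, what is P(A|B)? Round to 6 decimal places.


P(A|B) = P(B|A)*P(A) / P(B), P(B) = P(B|A)*P(A) + P(B|not A)*P(not A)
P(B|A)*P(A) = 0.567 * 0.399 = 0.226233
P(B|not A)*P(not A) = 0.283 * 0.601 = 0.170083
P(B) = 0.226233 + 0.170083 = 0.396316
P(A|B) = 0.226233 / 0.396316 ≈ 0.57083994

0.570840


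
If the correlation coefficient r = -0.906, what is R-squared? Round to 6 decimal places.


R^2 = r^2 = (-0.906)^2 = 0.820836

0.820836


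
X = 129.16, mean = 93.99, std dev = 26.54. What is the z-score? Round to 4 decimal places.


z = (X - mu) / sigma
X - mu = 129.16 - 93.99 = 35.17
z = 35.17 / 26.54 = 3517/2654 ≈ 1.325170

1.3252


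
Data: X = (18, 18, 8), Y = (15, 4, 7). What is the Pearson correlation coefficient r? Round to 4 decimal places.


r = sum((xi-xbar)(yi-ybar)) / sqrt(sum((xi-xbar)^2) * sum((yi-ybar)^2))
n = 3, xbar = 44/3 ≈ 14.666667, ybar = 26/3 ≈ 8.666667
Sxy = sum((xi-xbar)(yi-ybar)) = 50/3 ≈ 16.666667
Sxx = sum((xi-xbar)^2) = 200/3 ≈ 66.666667
Syy = sum((yi-ybar)^2) = 194/3 ≈ 64.666667
sqrt(Sxx*Syy) ≈ 65.659052
r = Sxy / sqrt(Sxx*Syy) = 16.666667 / 65.659052 ≈ 0.253837

0.2538


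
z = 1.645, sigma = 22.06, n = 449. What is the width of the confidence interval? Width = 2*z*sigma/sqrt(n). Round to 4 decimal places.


width = 2*z*sigma/sqrt(n)
2*z*sigma = 2 * 1.645 * 22.06 = 72.5774
sqrt(449) ≈ 21.189620
width = 72.5774 / 21.189620 ≈ 3.425139

3.4251


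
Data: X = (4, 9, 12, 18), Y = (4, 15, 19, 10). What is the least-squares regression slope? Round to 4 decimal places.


b = sum((xi-xbar)(yi-ybar)) / sum((xi-xbar)^2)
n = 4, xbar = 43/4 = 10.75, ybar = 48/4 = 12
Sxy = sum((xi-xbar)(yi-ybar)) = 43
Sxx = sum((xi-xbar)^2) = 102.75
b = Sxy / Sxx = 172/411 ≈ 0.418491

0.4185


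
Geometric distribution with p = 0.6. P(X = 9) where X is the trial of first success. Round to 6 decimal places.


P = (1-p)^(k-1) * p
(1-p)^(k-1) = 0.4^8 = 0.00065536
P = 0.00065536 * 0.6 = 0.000393216

0.000393


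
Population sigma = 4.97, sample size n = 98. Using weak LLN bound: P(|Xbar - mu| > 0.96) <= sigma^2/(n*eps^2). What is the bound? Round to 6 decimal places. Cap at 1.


bound = min(1, sigma^2/(n*eps^2))
sigma^2 = 4.97^2 = 24.7009
n*eps^2 = 98 * 0.96^2 = 98 * 0.9216 = 90.3168
sigma^2/(n*eps^2) = 24.7009 / 90.3168 ≈ 0.27349175

0.273492


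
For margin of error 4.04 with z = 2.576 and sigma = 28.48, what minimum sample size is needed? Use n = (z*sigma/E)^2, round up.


z*sigma/E = 2.576 * 28.48 / 4.04 ≈ 18.159525
(z*sigma/E)^2 ≈ 329.768339
round up: n = 330

330


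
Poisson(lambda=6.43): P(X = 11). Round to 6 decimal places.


P = e^(-lam) * lam^k / k!
e^(-6.43) ≈ 0.001612451
lam^k = 6.43^11 ≈ 776820543.371738
k! = 11! = 39916800
P = 0.001612451 * 776820543.371738 / 39916800 ≈ 0.031380

0.031380


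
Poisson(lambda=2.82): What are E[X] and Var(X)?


E[X] = Var(X) = lambda = 2.82

2.82, 2.82


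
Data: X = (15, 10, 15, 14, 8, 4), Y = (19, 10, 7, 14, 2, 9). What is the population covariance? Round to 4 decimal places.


Cov = (1/n)*sum((xi-xbar)(yi-ybar))
n = 6, xbar = 66/6 = 11, ybar = 61/6 ≈ 10.166667
sum((xi-xbar)(yi-ybar)) = 67
Cov = 67 / 6 = 67/6 ≈ 11.166667

11.1667


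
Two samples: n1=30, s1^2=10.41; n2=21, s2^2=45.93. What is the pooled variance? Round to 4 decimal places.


sp^2 = ((n1-1)*s1^2 + (n2-1)*s2^2)/(n1+n2-2)
(n1-1)*s1^2 = 29 * 10.41 = 301.89
(n2-1)*s2^2 = 20 * 45.93 = 918.6
numerator = 301.89 + 918.6 = 1220.49
n1+n2-2 = 49
sp^2 = 1220.49 / 49 = 122049/4900 ≈ 24.907959

24.9080


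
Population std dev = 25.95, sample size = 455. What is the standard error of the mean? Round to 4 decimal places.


SE = sigma / sqrt(n)
sqrt(455) ≈ 21.330729
SE = 25.95 / 21.330729 ≈ 1.216555

1.2166


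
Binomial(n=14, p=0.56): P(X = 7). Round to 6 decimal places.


P = C(n,k) * p^k * (1-p)^(n-k)
C(14,7) = 3432
p^k = 0.56^7 ≈ 0.01727095
(1-p)^(n-k) = 0.44^7 ≈ 0.003192778
P = 3432 * 0.01727095 * 0.003192778 ≈ 0.189248

0.189248


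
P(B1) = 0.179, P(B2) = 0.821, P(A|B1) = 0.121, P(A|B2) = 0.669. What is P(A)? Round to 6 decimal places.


P(A) = P(A|B1)*P(B1) + P(A|B2)*P(B2)
P(A|B1)*P(B1) = 0.121 * 0.179 = 0.021659
P(A|B2)*P(B2) = 0.669 * 0.821 = 0.549249
P(A) = 0.021659 + 0.549249 = 0.570908

0.570908


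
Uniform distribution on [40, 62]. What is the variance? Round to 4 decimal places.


Var = (b-a)^2 / 12
(b-a)^2 = (62 - 40)^2 = 484
Var = 484/12 ≈ 40.333333

40.3333


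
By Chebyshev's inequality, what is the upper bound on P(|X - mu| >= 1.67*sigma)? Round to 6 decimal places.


P <= 1/k^2
k^2 = 1.67^2 = 2.7889
1/k^2 = 1 / 2.7889 ≈ 0.35856431

0.358564
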